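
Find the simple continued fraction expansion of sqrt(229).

[15; (7, 1, 1, 7, 30)]

Write x_i = (sqrt(229) + m_i)/d_i with (m_0, d_0) = (0, 1). a_0 = floor(sqrt(229)) = 15, since 15^2 = 225 <= 229 < 256 = 16^2.
Iterate m_{i+1} = d_i*a_i - m_i, d_{i+1} = (229 - m_{i+1}^2)/d_i, a_{i+1} = floor((a_0 + m_{i+1})/d_{i+1}):
  m_1 = 1*15 - 0 = 15, d_1 = (229 - 15^2)/1 = 4/1 = 4, a_1 = floor((15 + 15)/4) = 7.
  m_2 = 4*7 - 15 = 13, d_2 = (229 - 13^2)/4 = 60/4 = 15, a_2 = floor((15 + 13)/15) = 1.
  m_3 = 15*1 - 13 = 2, d_3 = (229 - 2^2)/15 = 225/15 = 15, a_3 = floor((15 + 2)/15) = 1.
  m_4 = 15*1 - 2 = 13, d_4 = (229 - 13^2)/15 = 60/15 = 4, a_4 = floor((15 + 13)/4) = 7.
  m_5 = 4*7 - 13 = 15, d_5 = (229 - 15^2)/4 = 4/4 = 1, a_5 = floor((15 + 15)/1) = 30.
  m_6 = 1*30 - 15 = 15, d_6 = (229 - 15^2)/1 = 4/1 = 4: (m_6, d_6) = (m_1, d_1) = (15, 4), so from here the quotients repeat a_1, ..., a_5; the period length is 5.
Hence the expansion of sqrt(229) is a_0 = 15 followed by the repeating block 7, 1, 1, 7, 30 (period 5).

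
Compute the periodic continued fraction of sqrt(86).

[9; (3, 1, 1, 1, 8, 1, 1, 1, 3, 18)]

Write x_i = (sqrt(86) + m_i)/d_i with (m_0, d_0) = (0, 1). a_0 = floor(sqrt(86)) = 9, since 9^2 = 81 <= 86 < 100 = 10^2.
Iterate m_{i+1} = d_i*a_i - m_i, d_{i+1} = (86 - m_{i+1}^2)/d_i, a_{i+1} = floor((a_0 + m_{i+1})/d_{i+1}):
  m_1 = 1*9 - 0 = 9, d_1 = (86 - 9^2)/1 = 5/1 = 5, a_1 = floor((9 + 9)/5) = 3.
  m_2 = 5*3 - 9 = 6, d_2 = (86 - 6^2)/5 = 50/5 = 10, a_2 = floor((9 + 6)/10) = 1.
  m_3 = 10*1 - 6 = 4, d_3 = (86 - 4^2)/10 = 70/10 = 7, a_3 = floor((9 + 4)/7) = 1.
  m_4 = 7*1 - 4 = 3, d_4 = (86 - 3^2)/7 = 77/7 = 11, a_4 = floor((9 + 3)/11) = 1.
  m_5 = 11*1 - 3 = 8, d_5 = (86 - 8^2)/11 = 22/11 = 2, a_5 = floor((9 + 8)/2) = 8.
  m_6 = 2*8 - 8 = 8, d_6 = (86 - 8^2)/2 = 22/2 = 11, a_6 = floor((9 + 8)/11) = 1.
  m_7 = 11*1 - 8 = 3, d_7 = (86 - 3^2)/11 = 77/11 = 7, a_7 = floor((9 + 3)/7) = 1.
  m_8 = 7*1 - 3 = 4, d_8 = (86 - 4^2)/7 = 70/7 = 10, a_8 = floor((9 + 4)/10) = 1.
  m_9 = 10*1 - 4 = 6, d_9 = (86 - 6^2)/10 = 50/10 = 5, a_9 = floor((9 + 6)/5) = 3.
  m_10 = 5*3 - 6 = 9, d_10 = (86 - 9^2)/5 = 5/5 = 1, a_10 = floor((9 + 9)/1) = 18.
  m_11 = 1*18 - 9 = 9, d_11 = (86 - 9^2)/1 = 5/1 = 5: (m_11, d_11) = (m_1, d_1) = (9, 5), so from here the quotients repeat a_1, ..., a_10; the period length is 10.
Hence the expansion of sqrt(86) is a_0 = 9 followed by the repeating block 3, 1, 1, 1, 8, 1, 1, 1, 3, 18 (period 10).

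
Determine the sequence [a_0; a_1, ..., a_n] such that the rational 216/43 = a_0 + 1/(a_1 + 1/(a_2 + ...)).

Run the Euclidean algorithm on 216 and 43; the successive quotients are the partial quotients a_0, a_1, ... (each step inverts the fractional part left over by the previous one):
  216 = 5*43 + 1, so a_0 = 5.
  43 = 43*1 + 0, so a_1 = 43.
The remainder reaches 0 after 2 divisions, so the expansion has 2 partial quotients, read off in order.

[5; 43]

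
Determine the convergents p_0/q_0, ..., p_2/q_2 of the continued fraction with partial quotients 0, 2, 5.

0/1, 1/2, 5/11

Using the convergent recurrence p_i = a_i*p_{i-1} + p_{i-2}, q_i = a_i*q_{i-1} + q_{i-2} with p_{-2}=0, p_{-1}=1, q_{-2}=1, q_{-1}=0:
  i=0: a_0=0, p_0 = 0*1 + 0 = 0, q_0 = 0*0 + 1 = 1.
  i=1: a_1=2, p_1 = 2*0 + 1 = 1, q_1 = 2*1 + 0 = 2.
  i=2: a_2=5, p_2 = 5*1 + 0 = 5, q_2 = 5*2 + 1 = 11.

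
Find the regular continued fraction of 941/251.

[3; 1, 2, 1, 62]

Run the Euclidean algorithm on 941 and 251; the successive quotients are the partial quotients a_0, a_1, ... (each step inverts the fractional part left over by the previous one):
  941 = 3*251 + 188, so a_0 = 3.
  251 = 1*188 + 63, so a_1 = 1.
  188 = 2*63 + 62, so a_2 = 2.
  63 = 1*62 + 1, so a_3 = 1.
  62 = 62*1 + 0, so a_4 = 62.
The remainder reaches 0 after 5 divisions, so the expansion has 5 partial quotients, read off in order.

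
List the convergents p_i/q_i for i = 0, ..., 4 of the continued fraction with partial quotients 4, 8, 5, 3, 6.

4/1, 33/8, 169/41, 540/131, 3409/827

Using the convergent recurrence p_i = a_i*p_{i-1} + p_{i-2}, q_i = a_i*q_{i-1} + q_{i-2} with p_{-2}=0, p_{-1}=1, q_{-2}=1, q_{-1}=0:
  i=0: a_0=4, p_0 = 4*1 + 0 = 4, q_0 = 4*0 + 1 = 1.
  i=1: a_1=8, p_1 = 8*4 + 1 = 33, q_1 = 8*1 + 0 = 8.
  i=2: a_2=5, p_2 = 5*33 + 4 = 169, q_2 = 5*8 + 1 = 41.
  i=3: a_3=3, p_3 = 3*169 + 33 = 540, q_3 = 3*41 + 8 = 131.
  i=4: a_4=6, p_4 = 6*540 + 169 = 3409, q_4 = 6*131 + 41 = 827.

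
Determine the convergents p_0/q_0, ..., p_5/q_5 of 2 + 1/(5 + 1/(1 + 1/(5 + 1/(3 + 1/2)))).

Using the convergent recurrence p_i = a_i*p_{i-1} + p_{i-2}, q_i = a_i*q_{i-1} + q_{i-2} with p_{-2}=0, p_{-1}=1, q_{-2}=1, q_{-1}=0:
  i=0: a_0=2, p_0 = 2*1 + 0 = 2, q_0 = 2*0 + 1 = 1.
  i=1: a_1=5, p_1 = 5*2 + 1 = 11, q_1 = 5*1 + 0 = 5.
  i=2: a_2=1, p_2 = 1*11 + 2 = 13, q_2 = 1*5 + 1 = 6.
  i=3: a_3=5, p_3 = 5*13 + 11 = 76, q_3 = 5*6 + 5 = 35.
  i=4: a_4=3, p_4 = 3*76 + 13 = 241, q_4 = 3*35 + 6 = 111.
  i=5: a_5=2, p_5 = 2*241 + 76 = 558, q_5 = 2*111 + 35 = 257.

2/1, 11/5, 13/6, 76/35, 241/111, 558/257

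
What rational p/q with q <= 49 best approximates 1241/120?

Expand x = 1241/120 as a continued fraction with the Euclidean algorithm:
  1241 = 10*120 + 41, so a_0 = 10.
  120 = 2*41 + 38, so a_1 = 2.
  41 = 1*38 + 3, so a_2 = 1.
  38 = 12*3 + 2, so a_3 = 12.
  3 = 1*2 + 1, so a_4 = 1.
  2 = 2*1 + 0, so a_5 = 2.
so x = [10; 2, 1, 12, 1, 2].
Convergents (p_i = a_i*p_{i-1} + p_{i-2}, q_i = a_i*q_{i-1} + q_{i-2} with p_{-2}=0, p_{-1}=1, q_{-2}=1, q_{-1}=0), until the denominator exceeds 49:
  i=0: a_0=10, p_0 = 10*1 + 0 = 10, q_0 = 10*0 + 1 = 1.
  i=1: a_1=2, p_1 = 2*10 + 1 = 21, q_1 = 2*1 + 0 = 2.
  i=2: a_2=1, p_2 = 1*21 + 10 = 31, q_2 = 1*2 + 1 = 3.
  i=3: a_3=12, p_3 = 12*31 + 21 = 393, q_3 = 12*3 + 2 = 38.
  i=4: a_4=1, p_4 = 1*393 + 31 = 424, q_4 = 1*38 + 3 = 41.
  i=5: a_5=2, p_5 = 2*424 + 393 = 1241, q_5 = 2*41 + 38 = 120.
q_5 = 120 > 49, so the last convergent with denominator <= 49 is p_4/q_4 = 424/41.
The closest fraction with denominator <= 49 is either p_4/q_4 or the intermediate fraction (k*p_4 + p_3)/(k*q_4 + q_3) with the largest k >= 1 whose denominator stays <= 49; these approach x as k grows, and every other convergent or intermediate fraction in range is farther away.
Largest k: floor((49 - q_3)/q_4) = floor((49 - 38)/41) = 0.
Since k = 0, no intermediate fraction beyond p_4/q_4 has denominator <= 49, so the convergent 424/41 is the closest (its error is |1241*41 - 424*120|/(120*41) = 1/4920).

424/41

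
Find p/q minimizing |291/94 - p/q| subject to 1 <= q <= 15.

Expand x = 291/94 as a continued fraction with the Euclidean algorithm:
  291 = 3*94 + 9, so a_0 = 3.
  94 = 10*9 + 4, so a_1 = 10.
  9 = 2*4 + 1, so a_2 = 2.
  4 = 4*1 + 0, so a_3 = 4.
so x = [3; 10, 2, 4].
Convergents (p_i = a_i*p_{i-1} + p_{i-2}, q_i = a_i*q_{i-1} + q_{i-2} with p_{-2}=0, p_{-1}=1, q_{-2}=1, q_{-1}=0), until the denominator exceeds 15:
  i=0: a_0=3, p_0 = 3*1 + 0 = 3, q_0 = 3*0 + 1 = 1.
  i=1: a_1=10, p_1 = 10*3 + 1 = 31, q_1 = 10*1 + 0 = 10.
  i=2: a_2=2, p_2 = 2*31 + 3 = 65, q_2 = 2*10 + 1 = 21.
q_2 = 21 > 15, so the last convergent with denominator <= 15 is p_1/q_1 = 31/10.
The closest fraction with denominator <= 15 is either p_1/q_1 or the intermediate fraction (k*p_1 + p_0)/(k*q_1 + q_0) with the largest k >= 1 whose denominator stays <= 15; these approach x as k grows, and every other convergent or intermediate fraction in range is farther away.
Largest k: floor((15 - q_0)/q_1) = floor((15 - 1)/10) = 1.
That gives (1*31 + 3)/(1*10 + 1) = 34/11.
Compare the errors: |x - 31/10| = |291*10 - 31*94|/(94*10) = 4/940, and |x - 34/11| = |291*11 - 34*94|/(94*11) = 5/1034.
Cross-multiplying, 4*1034 = 4136 < 4700 = 5*940, so 4/940 is smaller: the convergent 31/10 is closer to x than 34/11.

31/10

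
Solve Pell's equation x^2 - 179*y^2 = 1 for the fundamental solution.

First expand sqrt(179) as a continued fraction. With x_i = (sqrt(179) + m_i)/d_i and (m_0, d_0) = (0, 1): a_0 = floor(sqrt(179)) = 13, since 13^2 = 169 <= 179 < 196 = 14^2.
Iterate m_{i+1} = d_i*a_i - m_i, d_{i+1} = (179 - m_{i+1}^2)/d_i, a_{i+1} = floor((a_0 + m_{i+1})/d_{i+1}):
  m_1 = 1*13 - 0 = 13, d_1 = (179 - 13^2)/1 = 10/1 = 10, a_1 = floor((13 + 13)/10) = 2.
  m_2 = 10*2 - 13 = 7, d_2 = (179 - 7^2)/10 = 130/10 = 13, a_2 = floor((13 + 7)/13) = 1.
  m_3 = 13*1 - 7 = 6, d_3 = (179 - 6^2)/13 = 143/13 = 11, a_3 = floor((13 + 6)/11) = 1.
  m_4 = 11*1 - 6 = 5, d_4 = (179 - 5^2)/11 = 154/11 = 14, a_4 = floor((13 + 5)/14) = 1.
  m_5 = 14*1 - 5 = 9, d_5 = (179 - 9^2)/14 = 98/14 = 7, a_5 = floor((13 + 9)/7) = 3.
  m_6 = 7*3 - 9 = 12, d_6 = (179 - 12^2)/7 = 35/7 = 5, a_6 = floor((13 + 12)/5) = 5.
  m_7 = 5*5 - 12 = 13, d_7 = (179 - 13^2)/5 = 10/5 = 2, a_7 = floor((13 + 13)/2) = 13.
  m_8 = 2*13 - 13 = 13, d_8 = (179 - 13^2)/2 = 10/2 = 5, a_8 = floor((13 + 13)/5) = 5.
  m_9 = 5*5 - 13 = 12, d_9 = (179 - 12^2)/5 = 35/5 = 7, a_9 = floor((13 + 12)/7) = 3.
  m_10 = 7*3 - 12 = 9, d_10 = (179 - 9^2)/7 = 98/7 = 14, a_10 = floor((13 + 9)/14) = 1.
  m_11 = 14*1 - 9 = 5, d_11 = (179 - 5^2)/14 = 154/14 = 11, a_11 = floor((13 + 5)/11) = 1.
  m_12 = 11*1 - 5 = 6, d_12 = (179 - 6^2)/11 = 143/11 = 13, a_12 = floor((13 + 6)/13) = 1.
  m_13 = 13*1 - 6 = 7, d_13 = (179 - 7^2)/13 = 130/13 = 10, a_13 = floor((13 + 7)/10) = 2.
  m_14 = 10*2 - 7 = 13, d_14 = (179 - 13^2)/10 = 10/10 = 1, a_14 = floor((13 + 13)/1) = 26.
  m_15 = 1*26 - 13 = 13, d_15 = (179 - 13^2)/1 = 10/1 = 10: (m_15, d_15) = (m_1, d_1) = (13, 10), so from here the quotients repeat a_1, ..., a_14; the period length is 14.
So sqrt(179) = [13; (2, 1, 1, 1, 3, 5, 13, 5, 3, 1, 1, 1, 2, 26)] with period length k = 14.
k is even, so the fundamental solution of x^2 - 179y^2 = 1 is (p_{k-1}, q_{k-1}) = (p_13, q_13); compute convergents through index 13.
Convergents (p_i = a_i*p_{i-1} + p_{i-2}, q_i = a_i*q_{i-1} + q_{i-2} with p_{-2}=0, p_{-1}=1, q_{-2}=1, q_{-1}=0):
  i=0: a_0=13, p_0 = 13*1 + 0 = 13, q_0 = 13*0 + 1 = 1.
  i=1: a_1=2, p_1 = 2*13 + 1 = 27, q_1 = 2*1 + 0 = 2.
  i=2: a_2=1, p_2 = 1*27 + 13 = 40, q_2 = 1*2 + 1 = 3.
  i=3: a_3=1, p_3 = 1*40 + 27 = 67, q_3 = 1*3 + 2 = 5.
  i=4: a_4=1, p_4 = 1*67 + 40 = 107, q_4 = 1*5 + 3 = 8.
  i=5: a_5=3, p_5 = 3*107 + 67 = 388, q_5 = 3*8 + 5 = 29.
  i=6: a_6=5, p_6 = 5*388 + 107 = 2047, q_6 = 5*29 + 8 = 153.
  i=7: a_7=13, p_7 = 13*2047 + 388 = 26999, q_7 = 13*153 + 29 = 2018.
  i=8: a_8=5, p_8 = 5*26999 + 2047 = 137042, q_8 = 5*2018 + 153 = 10243.
  i=9: a_9=3, p_9 = 3*137042 + 26999 = 438125, q_9 = 3*10243 + 2018 = 32747.
  i=10: a_10=1, p_10 = 1*438125 + 137042 = 575167, q_10 = 1*32747 + 10243 = 42990.
  i=11: a_11=1, p_11 = 1*575167 + 438125 = 1013292, q_11 = 1*42990 + 32747 = 75737.
  i=12: a_12=1, p_12 = 1*1013292 + 575167 = 1588459, q_12 = 1*75737 + 42990 = 118727.
  i=13: a_13=2, p_13 = 2*1588459 + 1013292 = 4190210, q_13 = 2*118727 + 75737 = 313191.
Check: 4190210^2 - 179*313191^2 = 17557859844100 - 17557859844099 = 1, so (x, y) = (4190210, 313191) solves the equation, and by the theorem it is the least positive solution.

(x, y) = (4190210, 313191)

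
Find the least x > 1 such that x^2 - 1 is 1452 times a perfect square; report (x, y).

First expand sqrt(1452) as a continued fraction. With x_i = (sqrt(1452) + m_i)/d_i and (m_0, d_0) = (0, 1): a_0 = floor(sqrt(1452)) = 38, since 38^2 = 1444 <= 1452 < 1521 = 39^2.
Iterate m_{i+1} = d_i*a_i - m_i, d_{i+1} = (1452 - m_{i+1}^2)/d_i, a_{i+1} = floor((a_0 + m_{i+1})/d_{i+1}):
  m_1 = 1*38 - 0 = 38, d_1 = (1452 - 38^2)/1 = 8/1 = 8, a_1 = floor((38 + 38)/8) = 9.
  m_2 = 8*9 - 38 = 34, d_2 = (1452 - 34^2)/8 = 296/8 = 37, a_2 = floor((38 + 34)/37) = 1.
  m_3 = 37*1 - 34 = 3, d_3 = (1452 - 3^2)/37 = 1443/37 = 39, a_3 = floor((38 + 3)/39) = 1.
  m_4 = 39*1 - 3 = 36, d_4 = (1452 - 36^2)/39 = 156/39 = 4, a_4 = floor((38 + 36)/4) = 18.
  m_5 = 4*18 - 36 = 36, d_5 = (1452 - 36^2)/4 = 156/4 = 39, a_5 = floor((38 + 36)/39) = 1.
  m_6 = 39*1 - 36 = 3, d_6 = (1452 - 3^2)/39 = 1443/39 = 37, a_6 = floor((38 + 3)/37) = 1.
  m_7 = 37*1 - 3 = 34, d_7 = (1452 - 34^2)/37 = 296/37 = 8, a_7 = floor((38 + 34)/8) = 9.
  m_8 = 8*9 - 34 = 38, d_8 = (1452 - 38^2)/8 = 8/8 = 1, a_8 = floor((38 + 38)/1) = 76.
  m_9 = 1*76 - 38 = 38, d_9 = (1452 - 38^2)/1 = 8/1 = 8: (m_9, d_9) = (m_1, d_1) = (38, 8), so from here the quotients repeat a_1, ..., a_8; the period length is 8.
So sqrt(1452) = [38; (9, 1, 1, 18, 1, 1, 9, 76)] with period length k = 8.
k is even, so the fundamental solution of x^2 - 1452y^2 = 1 is (p_{k-1}, q_{k-1}) = (p_7, q_7); compute convergents through index 7.
Convergents (p_i = a_i*p_{i-1} + p_{i-2}, q_i = a_i*q_{i-1} + q_{i-2} with p_{-2}=0, p_{-1}=1, q_{-2}=1, q_{-1}=0):
  i=0: a_0=38, p_0 = 38*1 + 0 = 38, q_0 = 38*0 + 1 = 1.
  i=1: a_1=9, p_1 = 9*38 + 1 = 343, q_1 = 9*1 + 0 = 9.
  i=2: a_2=1, p_2 = 1*343 + 38 = 381, q_2 = 1*9 + 1 = 10.
  i=3: a_3=1, p_3 = 1*381 + 343 = 724, q_3 = 1*10 + 9 = 19.
  i=4: a_4=18, p_4 = 18*724 + 381 = 13413, q_4 = 18*19 + 10 = 352.
  i=5: a_5=1, p_5 = 1*13413 + 724 = 14137, q_5 = 1*352 + 19 = 371.
  i=6: a_6=1, p_6 = 1*14137 + 13413 = 27550, q_6 = 1*371 + 352 = 723.
  i=7: a_7=9, p_7 = 9*27550 + 14137 = 262087, q_7 = 9*723 + 371 = 6878.
Check: 262087^2 - 1452*6878^2 = 68689595569 - 68689595568 = 1, so (x, y) = (262087, 6878) solves the equation, and by the theorem it is the least positive solution.

(x, y) = (262087, 6878)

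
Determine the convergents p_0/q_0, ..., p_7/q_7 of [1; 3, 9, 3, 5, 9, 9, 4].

1/1, 4/3, 37/28, 115/87, 612/463, 5623/4254, 51219/38749, 210499/159250

Using the convergent recurrence p_i = a_i*p_{i-1} + p_{i-2}, q_i = a_i*q_{i-1} + q_{i-2} with p_{-2}=0, p_{-1}=1, q_{-2}=1, q_{-1}=0:
  i=0: a_0=1, p_0 = 1*1 + 0 = 1, q_0 = 1*0 + 1 = 1.
  i=1: a_1=3, p_1 = 3*1 + 1 = 4, q_1 = 3*1 + 0 = 3.
  i=2: a_2=9, p_2 = 9*4 + 1 = 37, q_2 = 9*3 + 1 = 28.
  i=3: a_3=3, p_3 = 3*37 + 4 = 115, q_3 = 3*28 + 3 = 87.
  i=4: a_4=5, p_4 = 5*115 + 37 = 612, q_4 = 5*87 + 28 = 463.
  i=5: a_5=9, p_5 = 9*612 + 115 = 5623, q_5 = 9*463 + 87 = 4254.
  i=6: a_6=9, p_6 = 9*5623 + 612 = 51219, q_6 = 9*4254 + 463 = 38749.
  i=7: a_7=4, p_7 = 4*51219 + 5623 = 210499, q_7 = 4*38749 + 4254 = 159250.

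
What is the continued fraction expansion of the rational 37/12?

[3; 12]

Run the Euclidean algorithm on 37 and 12; the successive quotients are the partial quotients a_0, a_1, ... (each step inverts the fractional part left over by the previous one):
  37 = 3*12 + 1, so a_0 = 3.
  12 = 12*1 + 0, so a_1 = 12.
The remainder reaches 0 after 2 divisions, so the expansion has 2 partial quotients, read off in order.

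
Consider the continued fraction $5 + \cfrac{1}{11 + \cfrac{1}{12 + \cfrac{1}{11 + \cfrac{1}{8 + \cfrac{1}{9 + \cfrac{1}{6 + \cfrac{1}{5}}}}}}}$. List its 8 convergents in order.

Using the convergent recurrence p_i = a_i*p_{i-1} + p_{i-2}, q_i = a_i*q_{i-1} + q_{i-2} with p_{-2}=0, p_{-1}=1, q_{-2}=1, q_{-1}=0:
  i=0: a_0=5, p_0 = 5*1 + 0 = 5, q_0 = 5*0 + 1 = 1.
  i=1: a_1=11, p_1 = 11*5 + 1 = 56, q_1 = 11*1 + 0 = 11.
  i=2: a_2=12, p_2 = 12*56 + 5 = 677, q_2 = 12*11 + 1 = 133.
  i=3: a_3=11, p_3 = 11*677 + 56 = 7503, q_3 = 11*133 + 11 = 1474.
  i=4: a_4=8, p_4 = 8*7503 + 677 = 60701, q_4 = 8*1474 + 133 = 11925.
  i=5: a_5=9, p_5 = 9*60701 + 7503 = 553812, q_5 = 9*11925 + 1474 = 108799.
  i=6: a_6=6, p_6 = 6*553812 + 60701 = 3383573, q_6 = 6*108799 + 11925 = 664719.
  i=7: a_7=5, p_7 = 5*3383573 + 553812 = 17471677, q_7 = 5*664719 + 108799 = 3432394.

5/1, 56/11, 677/133, 7503/1474, 60701/11925, 553812/108799, 3383573/664719, 17471677/3432394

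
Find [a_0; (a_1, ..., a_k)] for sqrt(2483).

[49; (1, 4, 1, 6, 1, 4, 1, 98)]

Write x_i = (sqrt(2483) + m_i)/d_i with (m_0, d_0) = (0, 1). a_0 = floor(sqrt(2483)) = 49, since 49^2 = 2401 <= 2483 < 2500 = 50^2.
Iterate m_{i+1} = d_i*a_i - m_i, d_{i+1} = (2483 - m_{i+1}^2)/d_i, a_{i+1} = floor((a_0 + m_{i+1})/d_{i+1}):
  m_1 = 1*49 - 0 = 49, d_1 = (2483 - 49^2)/1 = 82/1 = 82, a_1 = floor((49 + 49)/82) = 1.
  m_2 = 82*1 - 49 = 33, d_2 = (2483 - 33^2)/82 = 1394/82 = 17, a_2 = floor((49 + 33)/17) = 4.
  m_3 = 17*4 - 33 = 35, d_3 = (2483 - 35^2)/17 = 1258/17 = 74, a_3 = floor((49 + 35)/74) = 1.
  m_4 = 74*1 - 35 = 39, d_4 = (2483 - 39^2)/74 = 962/74 = 13, a_4 = floor((49 + 39)/13) = 6.
  m_5 = 13*6 - 39 = 39, d_5 = (2483 - 39^2)/13 = 962/13 = 74, a_5 = floor((49 + 39)/74) = 1.
  m_6 = 74*1 - 39 = 35, d_6 = (2483 - 35^2)/74 = 1258/74 = 17, a_6 = floor((49 + 35)/17) = 4.
  m_7 = 17*4 - 35 = 33, d_7 = (2483 - 33^2)/17 = 1394/17 = 82, a_7 = floor((49 + 33)/82) = 1.
  m_8 = 82*1 - 33 = 49, d_8 = (2483 - 49^2)/82 = 82/82 = 1, a_8 = floor((49 + 49)/1) = 98.
  m_9 = 1*98 - 49 = 49, d_9 = (2483 - 49^2)/1 = 82/1 = 82: (m_9, d_9) = (m_1, d_1) = (49, 82), so from here the quotients repeat a_1, ..., a_8; the period length is 8.
Hence the expansion of sqrt(2483) is a_0 = 49 followed by the repeating block 1, 4, 1, 6, 1, 4, 1, 98 (period 8).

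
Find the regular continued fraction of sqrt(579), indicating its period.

Write x_i = (sqrt(579) + m_i)/d_i with (m_0, d_0) = (0, 1). a_0 = floor(sqrt(579)) = 24, since 24^2 = 576 <= 579 < 625 = 25^2.
Iterate m_{i+1} = d_i*a_i - m_i, d_{i+1} = (579 - m_{i+1}^2)/d_i, a_{i+1} = floor((a_0 + m_{i+1})/d_{i+1}):
  m_1 = 1*24 - 0 = 24, d_1 = (579 - 24^2)/1 = 3/1 = 3, a_1 = floor((24 + 24)/3) = 16.
  m_2 = 3*16 - 24 = 24, d_2 = (579 - 24^2)/3 = 3/3 = 1, a_2 = floor((24 + 24)/1) = 48.
  m_3 = 1*48 - 24 = 24, d_3 = (579 - 24^2)/1 = 3/1 = 3: (m_3, d_3) = (m_1, d_1) = (24, 3), so from here the quotients repeat a_1, a_2; the period length is 2.
Hence the expansion of sqrt(579) is a_0 = 24 followed by the repeating block 16, 48 (period 2).

[24; (16, 48)]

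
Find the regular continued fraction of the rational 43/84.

Run the Euclidean algorithm on 43 and 84; the successive quotients are the partial quotients a_0, a_1, ... (each step inverts the fractional part left over by the previous one):
  43 = 0*84 + 43, so a_0 = 0.
  84 = 1*43 + 41, so a_1 = 1.
  43 = 1*41 + 2, so a_2 = 1.
  41 = 20*2 + 1, so a_3 = 20.
  2 = 2*1 + 0, so a_4 = 2.
The remainder reaches 0 after 5 divisions, so the expansion has 5 partial quotients, read off in order.

[0; 1, 1, 20, 2]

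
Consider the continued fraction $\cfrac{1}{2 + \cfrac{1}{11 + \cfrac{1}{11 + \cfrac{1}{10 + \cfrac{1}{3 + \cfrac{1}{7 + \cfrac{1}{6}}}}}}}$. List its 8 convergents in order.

0/1, 1/2, 11/23, 122/255, 1231/2573, 3815/7974, 27936/58391, 171431/358320

Using the convergent recurrence p_i = a_i*p_{i-1} + p_{i-2}, q_i = a_i*q_{i-1} + q_{i-2} with p_{-2}=0, p_{-1}=1, q_{-2}=1, q_{-1}=0:
  i=0: a_0=0, p_0 = 0*1 + 0 = 0, q_0 = 0*0 + 1 = 1.
  i=1: a_1=2, p_1 = 2*0 + 1 = 1, q_1 = 2*1 + 0 = 2.
  i=2: a_2=11, p_2 = 11*1 + 0 = 11, q_2 = 11*2 + 1 = 23.
  i=3: a_3=11, p_3 = 11*11 + 1 = 122, q_3 = 11*23 + 2 = 255.
  i=4: a_4=10, p_4 = 10*122 + 11 = 1231, q_4 = 10*255 + 23 = 2573.
  i=5: a_5=3, p_5 = 3*1231 + 122 = 3815, q_5 = 3*2573 + 255 = 7974.
  i=6: a_6=7, p_6 = 7*3815 + 1231 = 27936, q_6 = 7*7974 + 2573 = 58391.
  i=7: a_7=6, p_7 = 6*27936 + 3815 = 171431, q_7 = 6*58391 + 7974 = 358320.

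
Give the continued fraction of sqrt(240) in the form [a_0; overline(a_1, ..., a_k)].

Write x_i = (sqrt(240) + m_i)/d_i with (m_0, d_0) = (0, 1). a_0 = floor(sqrt(240)) = 15, since 15^2 = 225 <= 240 < 256 = 16^2.
Iterate m_{i+1} = d_i*a_i - m_i, d_{i+1} = (240 - m_{i+1}^2)/d_i, a_{i+1} = floor((a_0 + m_{i+1})/d_{i+1}):
  m_1 = 1*15 - 0 = 15, d_1 = (240 - 15^2)/1 = 15/1 = 15, a_1 = floor((15 + 15)/15) = 2.
  m_2 = 15*2 - 15 = 15, d_2 = (240 - 15^2)/15 = 15/15 = 1, a_2 = floor((15 + 15)/1) = 30.
  m_3 = 1*30 - 15 = 15, d_3 = (240 - 15^2)/1 = 15/1 = 15: (m_3, d_3) = (m_1, d_1) = (15, 15), so from here the quotients repeat a_1, a_2; the period length is 2.
Hence the expansion of sqrt(240) is a_0 = 15 followed by the repeating block 2, 30 (period 2).

[15; overline(2, 30)]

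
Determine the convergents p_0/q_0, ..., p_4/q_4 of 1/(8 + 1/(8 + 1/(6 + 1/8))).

Using the convergent recurrence p_i = a_i*p_{i-1} + p_{i-2}, q_i = a_i*q_{i-1} + q_{i-2} with p_{-2}=0, p_{-1}=1, q_{-2}=1, q_{-1}=0:
  i=0: a_0=0, p_0 = 0*1 + 0 = 0, q_0 = 0*0 + 1 = 1.
  i=1: a_1=8, p_1 = 8*0 + 1 = 1, q_1 = 8*1 + 0 = 8.
  i=2: a_2=8, p_2 = 8*1 + 0 = 8, q_2 = 8*8 + 1 = 65.
  i=3: a_3=6, p_3 = 6*8 + 1 = 49, q_3 = 6*65 + 8 = 398.
  i=4: a_4=8, p_4 = 8*49 + 8 = 400, q_4 = 8*398 + 65 = 3249.

0/1, 1/8, 8/65, 49/398, 400/3249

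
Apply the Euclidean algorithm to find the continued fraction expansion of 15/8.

Run the Euclidean algorithm on 15 and 8; the successive quotients are the partial quotients a_0, a_1, ... (each step inverts the fractional part left over by the previous one):
  15 = 1*8 + 7, so a_0 = 1.
  8 = 1*7 + 1, so a_1 = 1.
  7 = 7*1 + 0, so a_2 = 7.
The remainder reaches 0 after 3 divisions, so the expansion has 3 partial quotients, read off in order.

[1; 1, 7]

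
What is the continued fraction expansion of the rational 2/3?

[0; 1, 2]

Run the Euclidean algorithm on 2 and 3; the successive quotients are the partial quotients a_0, a_1, ... (each step inverts the fractional part left over by the previous one):
  2 = 0*3 + 2, so a_0 = 0.
  3 = 1*2 + 1, so a_1 = 1.
  2 = 2*1 + 0, so a_2 = 2.
The remainder reaches 0 after 3 divisions, so the expansion has 3 partial quotients, read off in order.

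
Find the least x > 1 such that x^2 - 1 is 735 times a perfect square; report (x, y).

First expand sqrt(735) as a continued fraction. With x_i = (sqrt(735) + m_i)/d_i and (m_0, d_0) = (0, 1): a_0 = floor(sqrt(735)) = 27, since 27^2 = 729 <= 735 < 784 = 28^2.
Iterate m_{i+1} = d_i*a_i - m_i, d_{i+1} = (735 - m_{i+1}^2)/d_i, a_{i+1} = floor((a_0 + m_{i+1})/d_{i+1}):
  m_1 = 1*27 - 0 = 27, d_1 = (735 - 27^2)/1 = 6/1 = 6, a_1 = floor((27 + 27)/6) = 9.
  m_2 = 6*9 - 27 = 27, d_2 = (735 - 27^2)/6 = 6/6 = 1, a_2 = floor((27 + 27)/1) = 54.
  m_3 = 1*54 - 27 = 27, d_3 = (735 - 27^2)/1 = 6/1 = 6: (m_3, d_3) = (m_1, d_1) = (27, 6), so from here the quotients repeat a_1, a_2; the period length is 2.
So sqrt(735) = [27; (9, 54)] with period length k = 2.
k is even, so the fundamental solution of x^2 - 735y^2 = 1 is (p_{k-1}, q_{k-1}) = (p_1, q_1); compute convergents through index 1.
Convergents (p_i = a_i*p_{i-1} + p_{i-2}, q_i = a_i*q_{i-1} + q_{i-2} with p_{-2}=0, p_{-1}=1, q_{-2}=1, q_{-1}=0):
  i=0: a_0=27, p_0 = 27*1 + 0 = 27, q_0 = 27*0 + 1 = 1.
  i=1: a_1=9, p_1 = 9*27 + 1 = 244, q_1 = 9*1 + 0 = 9.
Check: 244^2 - 735*9^2 = 59536 - 59535 = 1, so (x, y) = (244, 9) solves the equation, and by the theorem it is the least positive solution.

(x, y) = (244, 9)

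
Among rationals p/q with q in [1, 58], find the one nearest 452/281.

Expand x = 452/281 as a continued fraction with the Euclidean algorithm:
  452 = 1*281 + 171, so a_0 = 1.
  281 = 1*171 + 110, so a_1 = 1.
  171 = 1*110 + 61, so a_2 = 1.
  110 = 1*61 + 49, so a_3 = 1.
  61 = 1*49 + 12, so a_4 = 1.
  49 = 4*12 + 1, so a_5 = 4.
  12 = 12*1 + 0, so a_6 = 12.
so x = [1; 1, 1, 1, 1, 4, 12].
Convergents (p_i = a_i*p_{i-1} + p_{i-2}, q_i = a_i*q_{i-1} + q_{i-2} with p_{-2}=0, p_{-1}=1, q_{-2}=1, q_{-1}=0), until the denominator exceeds 58:
  i=0: a_0=1, p_0 = 1*1 + 0 = 1, q_0 = 1*0 + 1 = 1.
  i=1: a_1=1, p_1 = 1*1 + 1 = 2, q_1 = 1*1 + 0 = 1.
  i=2: a_2=1, p_2 = 1*2 + 1 = 3, q_2 = 1*1 + 1 = 2.
  i=3: a_3=1, p_3 = 1*3 + 2 = 5, q_3 = 1*2 + 1 = 3.
  i=4: a_4=1, p_4 = 1*5 + 3 = 8, q_4 = 1*3 + 2 = 5.
  i=5: a_5=4, p_5 = 4*8 + 5 = 37, q_5 = 4*5 + 3 = 23.
  i=6: a_6=12, p_6 = 12*37 + 8 = 452, q_6 = 12*23 + 5 = 281.
q_6 = 281 > 58, so the last convergent with denominator <= 58 is p_5/q_5 = 37/23.
The closest fraction with denominator <= 58 is either p_5/q_5 or the intermediate fraction (k*p_5 + p_4)/(k*q_5 + q_4) with the largest k >= 1 whose denominator stays <= 58; these approach x as k grows, and every other convergent or intermediate fraction in range is farther away.
Largest k: floor((58 - q_4)/q_5) = floor((58 - 5)/23) = 2.
That gives (2*37 + 8)/(2*23 + 5) = 82/51.
Compare the errors: |x - 37/23| = |452*23 - 37*281|/(281*23) = 1/6463, and |x - 82/51| = |452*51 - 82*281|/(281*51) = 10/14331.
Cross-multiplying, 1*14331 = 14331 < 64630 = 10*6463, so 1/6463 is smaller: the convergent 37/23 is closer to x than 82/51.

37/23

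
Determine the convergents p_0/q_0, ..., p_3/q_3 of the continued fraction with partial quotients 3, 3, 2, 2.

3/1, 10/3, 23/7, 56/17

Using the convergent recurrence p_i = a_i*p_{i-1} + p_{i-2}, q_i = a_i*q_{i-1} + q_{i-2} with p_{-2}=0, p_{-1}=1, q_{-2}=1, q_{-1}=0:
  i=0: a_0=3, p_0 = 3*1 + 0 = 3, q_0 = 3*0 + 1 = 1.
  i=1: a_1=3, p_1 = 3*3 + 1 = 10, q_1 = 3*1 + 0 = 3.
  i=2: a_2=2, p_2 = 2*10 + 3 = 23, q_2 = 2*3 + 1 = 7.
  i=3: a_3=2, p_3 = 2*23 + 10 = 56, q_3 = 2*7 + 3 = 17.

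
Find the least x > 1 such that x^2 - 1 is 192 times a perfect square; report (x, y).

First expand sqrt(192) as a continued fraction. With x_i = (sqrt(192) + m_i)/d_i and (m_0, d_0) = (0, 1): a_0 = floor(sqrt(192)) = 13, since 13^2 = 169 <= 192 < 196 = 14^2.
Iterate m_{i+1} = d_i*a_i - m_i, d_{i+1} = (192 - m_{i+1}^2)/d_i, a_{i+1} = floor((a_0 + m_{i+1})/d_{i+1}):
  m_1 = 1*13 - 0 = 13, d_1 = (192 - 13^2)/1 = 23/1 = 23, a_1 = floor((13 + 13)/23) = 1.
  m_2 = 23*1 - 13 = 10, d_2 = (192 - 10^2)/23 = 92/23 = 4, a_2 = floor((13 + 10)/4) = 5.
  m_3 = 4*5 - 10 = 10, d_3 = (192 - 10^2)/4 = 92/4 = 23, a_3 = floor((13 + 10)/23) = 1.
  m_4 = 23*1 - 10 = 13, d_4 = (192 - 13^2)/23 = 23/23 = 1, a_4 = floor((13 + 13)/1) = 26.
  m_5 = 1*26 - 13 = 13, d_5 = (192 - 13^2)/1 = 23/1 = 23: (m_5, d_5) = (m_1, d_1) = (13, 23), so from here the quotients repeat a_1, ..., a_4; the period length is 4.
So sqrt(192) = [13; (1, 5, 1, 26)] with period length k = 4.
k is even, so the fundamental solution of x^2 - 192y^2 = 1 is (p_{k-1}, q_{k-1}) = (p_3, q_3); compute convergents through index 3.
Convergents (p_i = a_i*p_{i-1} + p_{i-2}, q_i = a_i*q_{i-1} + q_{i-2} with p_{-2}=0, p_{-1}=1, q_{-2}=1, q_{-1}=0):
  i=0: a_0=13, p_0 = 13*1 + 0 = 13, q_0 = 13*0 + 1 = 1.
  i=1: a_1=1, p_1 = 1*13 + 1 = 14, q_1 = 1*1 + 0 = 1.
  i=2: a_2=5, p_2 = 5*14 + 13 = 83, q_2 = 5*1 + 1 = 6.
  i=3: a_3=1, p_3 = 1*83 + 14 = 97, q_3 = 1*6 + 1 = 7.
Check: 97^2 - 192*7^2 = 9409 - 9408 = 1, so (x, y) = (97, 7) solves the equation, and by the theorem it is the least positive solution.

(x, y) = (97, 7)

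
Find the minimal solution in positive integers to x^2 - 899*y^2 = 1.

First expand sqrt(899) as a continued fraction. With x_i = (sqrt(899) + m_i)/d_i and (m_0, d_0) = (0, 1): a_0 = floor(sqrt(899)) = 29, since 29^2 = 841 <= 899 < 900 = 30^2.
Iterate m_{i+1} = d_i*a_i - m_i, d_{i+1} = (899 - m_{i+1}^2)/d_i, a_{i+1} = floor((a_0 + m_{i+1})/d_{i+1}):
  m_1 = 1*29 - 0 = 29, d_1 = (899 - 29^2)/1 = 58/1 = 58, a_1 = floor((29 + 29)/58) = 1.
  m_2 = 58*1 - 29 = 29, d_2 = (899 - 29^2)/58 = 58/58 = 1, a_2 = floor((29 + 29)/1) = 58.
  m_3 = 1*58 - 29 = 29, d_3 = (899 - 29^2)/1 = 58/1 = 58: (m_3, d_3) = (m_1, d_1) = (29, 58), so from here the quotients repeat a_1, a_2; the period length is 2.
So sqrt(899) = [29; (1, 58)] with period length k = 2.
k is even, so the fundamental solution of x^2 - 899y^2 = 1 is (p_{k-1}, q_{k-1}) = (p_1, q_1); compute convergents through index 1.
Convergents (p_i = a_i*p_{i-1} + p_{i-2}, q_i = a_i*q_{i-1} + q_{i-2} with p_{-2}=0, p_{-1}=1, q_{-2}=1, q_{-1}=0):
  i=0: a_0=29, p_0 = 29*1 + 0 = 29, q_0 = 29*0 + 1 = 1.
  i=1: a_1=1, p_1 = 1*29 + 1 = 30, q_1 = 1*1 + 0 = 1.
Check: 30^2 - 899*1^2 = 900 - 899 = 1, so (x, y) = (30, 1) solves the equation, and by the theorem it is the least positive solution.

(x, y) = (30, 1)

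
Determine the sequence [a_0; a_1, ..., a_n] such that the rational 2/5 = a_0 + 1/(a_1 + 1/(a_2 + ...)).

[0; 2, 2]

Run the Euclidean algorithm on 2 and 5; the successive quotients are the partial quotients a_0, a_1, ... (each step inverts the fractional part left over by the previous one):
  2 = 0*5 + 2, so a_0 = 0.
  5 = 2*2 + 1, so a_1 = 2.
  2 = 2*1 + 0, so a_2 = 2.
The remainder reaches 0 after 3 divisions, so the expansion has 3 partial quotients, read off in order.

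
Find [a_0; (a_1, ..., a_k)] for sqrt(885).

[29; (1, 2, 1, 58)]

Write x_i = (sqrt(885) + m_i)/d_i with (m_0, d_0) = (0, 1). a_0 = floor(sqrt(885)) = 29, since 29^2 = 841 <= 885 < 900 = 30^2.
Iterate m_{i+1} = d_i*a_i - m_i, d_{i+1} = (885 - m_{i+1}^2)/d_i, a_{i+1} = floor((a_0 + m_{i+1})/d_{i+1}):
  m_1 = 1*29 - 0 = 29, d_1 = (885 - 29^2)/1 = 44/1 = 44, a_1 = floor((29 + 29)/44) = 1.
  m_2 = 44*1 - 29 = 15, d_2 = (885 - 15^2)/44 = 660/44 = 15, a_2 = floor((29 + 15)/15) = 2.
  m_3 = 15*2 - 15 = 15, d_3 = (885 - 15^2)/15 = 660/15 = 44, a_3 = floor((29 + 15)/44) = 1.
  m_4 = 44*1 - 15 = 29, d_4 = (885 - 29^2)/44 = 44/44 = 1, a_4 = floor((29 + 29)/1) = 58.
  m_5 = 1*58 - 29 = 29, d_5 = (885 - 29^2)/1 = 44/1 = 44: (m_5, d_5) = (m_1, d_1) = (29, 44), so from here the quotients repeat a_1, ..., a_4; the period length is 4.
Hence the expansion of sqrt(885) is a_0 = 29 followed by the repeating block 1, 2, 1, 58 (period 4).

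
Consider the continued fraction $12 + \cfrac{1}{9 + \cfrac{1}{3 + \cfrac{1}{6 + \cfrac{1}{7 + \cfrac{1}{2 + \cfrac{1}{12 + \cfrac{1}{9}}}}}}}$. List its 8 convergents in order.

12/1, 109/9, 339/28, 2143/177, 15340/1267, 32823/2711, 409216/33799, 3715767/306902

Using the convergent recurrence p_i = a_i*p_{i-1} + p_{i-2}, q_i = a_i*q_{i-1} + q_{i-2} with p_{-2}=0, p_{-1}=1, q_{-2}=1, q_{-1}=0:
  i=0: a_0=12, p_0 = 12*1 + 0 = 12, q_0 = 12*0 + 1 = 1.
  i=1: a_1=9, p_1 = 9*12 + 1 = 109, q_1 = 9*1 + 0 = 9.
  i=2: a_2=3, p_2 = 3*109 + 12 = 339, q_2 = 3*9 + 1 = 28.
  i=3: a_3=6, p_3 = 6*339 + 109 = 2143, q_3 = 6*28 + 9 = 177.
  i=4: a_4=7, p_4 = 7*2143 + 339 = 15340, q_4 = 7*177 + 28 = 1267.
  i=5: a_5=2, p_5 = 2*15340 + 2143 = 32823, q_5 = 2*1267 + 177 = 2711.
  i=6: a_6=12, p_6 = 12*32823 + 15340 = 409216, q_6 = 12*2711 + 1267 = 33799.
  i=7: a_7=9, p_7 = 9*409216 + 32823 = 3715767, q_7 = 9*33799 + 2711 = 306902.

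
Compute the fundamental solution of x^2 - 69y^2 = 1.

First expand sqrt(69) as a continued fraction. With x_i = (sqrt(69) + m_i)/d_i and (m_0, d_0) = (0, 1): a_0 = floor(sqrt(69)) = 8, since 8^2 = 64 <= 69 < 81 = 9^2.
Iterate m_{i+1} = d_i*a_i - m_i, d_{i+1} = (69 - m_{i+1}^2)/d_i, a_{i+1} = floor((a_0 + m_{i+1})/d_{i+1}):
  m_1 = 1*8 - 0 = 8, d_1 = (69 - 8^2)/1 = 5/1 = 5, a_1 = floor((8 + 8)/5) = 3.
  m_2 = 5*3 - 8 = 7, d_2 = (69 - 7^2)/5 = 20/5 = 4, a_2 = floor((8 + 7)/4) = 3.
  m_3 = 4*3 - 7 = 5, d_3 = (69 - 5^2)/4 = 44/4 = 11, a_3 = floor((8 + 5)/11) = 1.
  m_4 = 11*1 - 5 = 6, d_4 = (69 - 6^2)/11 = 33/11 = 3, a_4 = floor((8 + 6)/3) = 4.
  m_5 = 3*4 - 6 = 6, d_5 = (69 - 6^2)/3 = 33/3 = 11, a_5 = floor((8 + 6)/11) = 1.
  m_6 = 11*1 - 6 = 5, d_6 = (69 - 5^2)/11 = 44/11 = 4, a_6 = floor((8 + 5)/4) = 3.
  m_7 = 4*3 - 5 = 7, d_7 = (69 - 7^2)/4 = 20/4 = 5, a_7 = floor((8 + 7)/5) = 3.
  m_8 = 5*3 - 7 = 8, d_8 = (69 - 8^2)/5 = 5/5 = 1, a_8 = floor((8 + 8)/1) = 16.
  m_9 = 1*16 - 8 = 8, d_9 = (69 - 8^2)/1 = 5/1 = 5: (m_9, d_9) = (m_1, d_1) = (8, 5), so from here the quotients repeat a_1, ..., a_8; the period length is 8.
So sqrt(69) = [8; (3, 3, 1, 4, 1, 3, 3, 16)] with period length k = 8.
k is even, so the fundamental solution of x^2 - 69y^2 = 1 is (p_{k-1}, q_{k-1}) = (p_7, q_7); compute convergents through index 7.
Convergents (p_i = a_i*p_{i-1} + p_{i-2}, q_i = a_i*q_{i-1} + q_{i-2} with p_{-2}=0, p_{-1}=1, q_{-2}=1, q_{-1}=0):
  i=0: a_0=8, p_0 = 8*1 + 0 = 8, q_0 = 8*0 + 1 = 1.
  i=1: a_1=3, p_1 = 3*8 + 1 = 25, q_1 = 3*1 + 0 = 3.
  i=2: a_2=3, p_2 = 3*25 + 8 = 83, q_2 = 3*3 + 1 = 10.
  i=3: a_3=1, p_3 = 1*83 + 25 = 108, q_3 = 1*10 + 3 = 13.
  i=4: a_4=4, p_4 = 4*108 + 83 = 515, q_4 = 4*13 + 10 = 62.
  i=5: a_5=1, p_5 = 1*515 + 108 = 623, q_5 = 1*62 + 13 = 75.
  i=6: a_6=3, p_6 = 3*623 + 515 = 2384, q_6 = 3*75 + 62 = 287.
  i=7: a_7=3, p_7 = 3*2384 + 623 = 7775, q_7 = 3*287 + 75 = 936.
Check: 7775^2 - 69*936^2 = 60450625 - 60450624 = 1, so (x, y) = (7775, 936) solves the equation, and by the theorem it is the least positive solution.

(x, y) = (7775, 936)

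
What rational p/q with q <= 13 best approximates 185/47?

Expand x = 185/47 as a continued fraction with the Euclidean algorithm:
  185 = 3*47 + 44, so a_0 = 3.
  47 = 1*44 + 3, so a_1 = 1.
  44 = 14*3 + 2, so a_2 = 14.
  3 = 1*2 + 1, so a_3 = 1.
  2 = 2*1 + 0, so a_4 = 2.
so x = [3; 1, 14, 1, 2].
Convergents (p_i = a_i*p_{i-1} + p_{i-2}, q_i = a_i*q_{i-1} + q_{i-2} with p_{-2}=0, p_{-1}=1, q_{-2}=1, q_{-1}=0), until the denominator exceeds 13:
  i=0: a_0=3, p_0 = 3*1 + 0 = 3, q_0 = 3*0 + 1 = 1.
  i=1: a_1=1, p_1 = 1*3 + 1 = 4, q_1 = 1*1 + 0 = 1.
  i=2: a_2=14, p_2 = 14*4 + 3 = 59, q_2 = 14*1 + 1 = 15.
q_2 = 15 > 13, so the last convergent with denominator <= 13 is p_1/q_1 = 4/1.
The closest fraction with denominator <= 13 is either p_1/q_1 or the intermediate fraction (k*p_1 + p_0)/(k*q_1 + q_0) with the largest k >= 1 whose denominator stays <= 13; these approach x as k grows, and every other convergent or intermediate fraction in range is farther away.
Largest k: floor((13 - q_0)/q_1) = floor((13 - 1)/1) = 12.
That gives (12*4 + 3)/(12*1 + 1) = 51/13.
Compare the errors: |x - 4/1| = |185*1 - 4*47|/(47*1) = 3/47, and |x - 51/13| = |185*13 - 51*47|/(47*13) = 8/611.
Cross-multiplying, 8*47 = 376 < 1833 = 3*611, so 8/611 is smaller: the intermediate fraction 51/13 is closer to x than 4/1.

51/13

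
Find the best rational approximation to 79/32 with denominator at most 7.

5/2

Expand x = 79/32 as a continued fraction with the Euclidean algorithm:
  79 = 2*32 + 15, so a_0 = 2.
  32 = 2*15 + 2, so a_1 = 2.
  15 = 7*2 + 1, so a_2 = 7.
  2 = 2*1 + 0, so a_3 = 2.
so x = [2; 2, 7, 2].
Convergents (p_i = a_i*p_{i-1} + p_{i-2}, q_i = a_i*q_{i-1} + q_{i-2} with p_{-2}=0, p_{-1}=1, q_{-2}=1, q_{-1}=0), until the denominator exceeds 7:
  i=0: a_0=2, p_0 = 2*1 + 0 = 2, q_0 = 2*0 + 1 = 1.
  i=1: a_1=2, p_1 = 2*2 + 1 = 5, q_1 = 2*1 + 0 = 2.
  i=2: a_2=7, p_2 = 7*5 + 2 = 37, q_2 = 7*2 + 1 = 15.
q_2 = 15 > 7, so the last convergent with denominator <= 7 is p_1/q_1 = 5/2.
The closest fraction with denominator <= 7 is either p_1/q_1 or the intermediate fraction (k*p_1 + p_0)/(k*q_1 + q_0) with the largest k >= 1 whose denominator stays <= 7; these approach x as k grows, and every other convergent or intermediate fraction in range is farther away.
Largest k: floor((7 - q_0)/q_1) = floor((7 - 1)/2) = 3.
That gives (3*5 + 2)/(3*2 + 1) = 17/7.
Compare the errors: |x - 5/2| = |79*2 - 5*32|/(32*2) = 2/64, and |x - 17/7| = |79*7 - 17*32|/(32*7) = 9/224.
Cross-multiplying, 2*224 = 448 < 576 = 9*64, so 2/64 is smaller: the convergent 5/2 is closer to x than 17/7.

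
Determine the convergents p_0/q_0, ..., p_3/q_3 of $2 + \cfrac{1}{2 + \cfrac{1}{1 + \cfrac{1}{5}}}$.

Using the convergent recurrence p_i = a_i*p_{i-1} + p_{i-2}, q_i = a_i*q_{i-1} + q_{i-2} with p_{-2}=0, p_{-1}=1, q_{-2}=1, q_{-1}=0:
  i=0: a_0=2, p_0 = 2*1 + 0 = 2, q_0 = 2*0 + 1 = 1.
  i=1: a_1=2, p_1 = 2*2 + 1 = 5, q_1 = 2*1 + 0 = 2.
  i=2: a_2=1, p_2 = 1*5 + 2 = 7, q_2 = 1*2 + 1 = 3.
  i=3: a_3=5, p_3 = 5*7 + 5 = 40, q_3 = 5*3 + 2 = 17.

2/1, 5/2, 7/3, 40/17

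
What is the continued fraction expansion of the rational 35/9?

[3; 1, 8]

Run the Euclidean algorithm on 35 and 9; the successive quotients are the partial quotients a_0, a_1, ... (each step inverts the fractional part left over by the previous one):
  35 = 3*9 + 8, so a_0 = 3.
  9 = 1*8 + 1, so a_1 = 1.
  8 = 8*1 + 0, so a_2 = 8.
The remainder reaches 0 after 3 divisions, so the expansion has 3 partial quotients, read off in order.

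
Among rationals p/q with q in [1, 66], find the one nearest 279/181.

Expand x = 279/181 as a continued fraction with the Euclidean algorithm:
  279 = 1*181 + 98, so a_0 = 1.
  181 = 1*98 + 83, so a_1 = 1.
  98 = 1*83 + 15, so a_2 = 1.
  83 = 5*15 + 8, so a_3 = 5.
  15 = 1*8 + 7, so a_4 = 1.
  8 = 1*7 + 1, so a_5 = 1.
  7 = 7*1 + 0, so a_6 = 7.
so x = [1; 1, 1, 5, 1, 1, 7].
Convergents (p_i = a_i*p_{i-1} + p_{i-2}, q_i = a_i*q_{i-1} + q_{i-2} with p_{-2}=0, p_{-1}=1, q_{-2}=1, q_{-1}=0), until the denominator exceeds 66:
  i=0: a_0=1, p_0 = 1*1 + 0 = 1, q_0 = 1*0 + 1 = 1.
  i=1: a_1=1, p_1 = 1*1 + 1 = 2, q_1 = 1*1 + 0 = 1.
  i=2: a_2=1, p_2 = 1*2 + 1 = 3, q_2 = 1*1 + 1 = 2.
  i=3: a_3=5, p_3 = 5*3 + 2 = 17, q_3 = 5*2 + 1 = 11.
  i=4: a_4=1, p_4 = 1*17 + 3 = 20, q_4 = 1*11 + 2 = 13.
  i=5: a_5=1, p_5 = 1*20 + 17 = 37, q_5 = 1*13 + 11 = 24.
  i=6: a_6=7, p_6 = 7*37 + 20 = 279, q_6 = 7*24 + 13 = 181.
q_6 = 181 > 66, so the last convergent with denominator <= 66 is p_5/q_5 = 37/24.
The closest fraction with denominator <= 66 is either p_5/q_5 or the intermediate fraction (k*p_5 + p_4)/(k*q_5 + q_4) with the largest k >= 1 whose denominator stays <= 66; these approach x as k grows, and every other convergent or intermediate fraction in range is farther away.
Largest k: floor((66 - q_4)/q_5) = floor((66 - 13)/24) = 2.
That gives (2*37 + 20)/(2*24 + 13) = 94/61.
Compare the errors: |x - 37/24| = |279*24 - 37*181|/(181*24) = 1/4344, and |x - 94/61| = |279*61 - 94*181|/(181*61) = 5/11041.
Cross-multiplying, 1*11041 = 11041 < 21720 = 5*4344, so 1/4344 is smaller: the convergent 37/24 is closer to x than 94/61.

37/24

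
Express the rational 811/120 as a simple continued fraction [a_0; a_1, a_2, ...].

[6; 1, 3, 7, 4]

Run the Euclidean algorithm on 811 and 120; the successive quotients are the partial quotients a_0, a_1, ... (each step inverts the fractional part left over by the previous one):
  811 = 6*120 + 91, so a_0 = 6.
  120 = 1*91 + 29, so a_1 = 1.
  91 = 3*29 + 4, so a_2 = 3.
  29 = 7*4 + 1, so a_3 = 7.
  4 = 4*1 + 0, so a_4 = 4.
The remainder reaches 0 after 5 divisions, so the expansion has 5 partial quotients, read off in order.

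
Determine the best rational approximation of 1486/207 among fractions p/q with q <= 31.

201/28

Expand x = 1486/207 as a continued fraction with the Euclidean algorithm:
  1486 = 7*207 + 37, so a_0 = 7.
  207 = 5*37 + 22, so a_1 = 5.
  37 = 1*22 + 15, so a_2 = 1.
  22 = 1*15 + 7, so a_3 = 1.
  15 = 2*7 + 1, so a_4 = 2.
  7 = 7*1 + 0, so a_5 = 7.
so x = [7; 5, 1, 1, 2, 7].
Convergents (p_i = a_i*p_{i-1} + p_{i-2}, q_i = a_i*q_{i-1} + q_{i-2} with p_{-2}=0, p_{-1}=1, q_{-2}=1, q_{-1}=0), until the denominator exceeds 31:
  i=0: a_0=7, p_0 = 7*1 + 0 = 7, q_0 = 7*0 + 1 = 1.
  i=1: a_1=5, p_1 = 5*7 + 1 = 36, q_1 = 5*1 + 0 = 5.
  i=2: a_2=1, p_2 = 1*36 + 7 = 43, q_2 = 1*5 + 1 = 6.
  i=3: a_3=1, p_3 = 1*43 + 36 = 79, q_3 = 1*6 + 5 = 11.
  i=4: a_4=2, p_4 = 2*79 + 43 = 201, q_4 = 2*11 + 6 = 28.
  i=5: a_5=7, p_5 = 7*201 + 79 = 1486, q_5 = 7*28 + 11 = 207.
q_5 = 207 > 31, so the last convergent with denominator <= 31 is p_4/q_4 = 201/28.
The closest fraction with denominator <= 31 is either p_4/q_4 or the intermediate fraction (k*p_4 + p_3)/(k*q_4 + q_3) with the largest k >= 1 whose denominator stays <= 31; these approach x as k grows, and every other convergent or intermediate fraction in range is farther away.
Largest k: floor((31 - q_3)/q_4) = floor((31 - 11)/28) = 0.
Since k = 0, no intermediate fraction beyond p_4/q_4 has denominator <= 31, so the convergent 201/28 is the closest (its error is |1486*28 - 201*207|/(207*28) = 1/5796).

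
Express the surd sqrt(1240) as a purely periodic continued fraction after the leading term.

Write x_i = (sqrt(1240) + m_i)/d_i with (m_0, d_0) = (0, 1). a_0 = floor(sqrt(1240)) = 35, since 35^2 = 1225 <= 1240 < 1296 = 36^2.
Iterate m_{i+1} = d_i*a_i - m_i, d_{i+1} = (1240 - m_{i+1}^2)/d_i, a_{i+1} = floor((a_0 + m_{i+1})/d_{i+1}):
  m_1 = 1*35 - 0 = 35, d_1 = (1240 - 35^2)/1 = 15/1 = 15, a_1 = floor((35 + 35)/15) = 4.
  m_2 = 15*4 - 35 = 25, d_2 = (1240 - 25^2)/15 = 615/15 = 41, a_2 = floor((35 + 25)/41) = 1.
  m_3 = 41*1 - 25 = 16, d_3 = (1240 - 16^2)/41 = 984/41 = 24, a_3 = floor((35 + 16)/24) = 2.
  m_4 = 24*2 - 16 = 32, d_4 = (1240 - 32^2)/24 = 216/24 = 9, a_4 = floor((35 + 32)/9) = 7.
  m_5 = 9*7 - 32 = 31, d_5 = (1240 - 31^2)/9 = 279/9 = 31, a_5 = floor((35 + 31)/31) = 2.
  m_6 = 31*2 - 31 = 31, d_6 = (1240 - 31^2)/31 = 279/31 = 9, a_6 = floor((35 + 31)/9) = 7.
  m_7 = 9*7 - 31 = 32, d_7 = (1240 - 32^2)/9 = 216/9 = 24, a_7 = floor((35 + 32)/24) = 2.
  m_8 = 24*2 - 32 = 16, d_8 = (1240 - 16^2)/24 = 984/24 = 41, a_8 = floor((35 + 16)/41) = 1.
  m_9 = 41*1 - 16 = 25, d_9 = (1240 - 25^2)/41 = 615/41 = 15, a_9 = floor((35 + 25)/15) = 4.
  m_10 = 15*4 - 25 = 35, d_10 = (1240 - 35^2)/15 = 15/15 = 1, a_10 = floor((35 + 35)/1) = 70.
  m_11 = 1*70 - 35 = 35, d_11 = (1240 - 35^2)/1 = 15/1 = 15: (m_11, d_11) = (m_1, d_1) = (35, 15), so from here the quotients repeat a_1, ..., a_10; the period length is 10.
Hence the expansion of sqrt(1240) is a_0 = 35 followed by the repeating block 4, 1, 2, 7, 2, 7, 2, 1, 4, 70 (period 10).

[35; (4, 1, 2, 7, 2, 7, 2, 1, 4, 70)]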